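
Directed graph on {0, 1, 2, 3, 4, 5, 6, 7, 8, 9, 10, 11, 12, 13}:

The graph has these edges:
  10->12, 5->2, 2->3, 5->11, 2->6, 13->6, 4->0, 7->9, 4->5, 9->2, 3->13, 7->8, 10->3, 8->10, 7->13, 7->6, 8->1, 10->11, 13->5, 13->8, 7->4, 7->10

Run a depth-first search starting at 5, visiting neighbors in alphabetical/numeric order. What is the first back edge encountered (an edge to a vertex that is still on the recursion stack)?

13->5

DFS from 5 (visiting neighbors in alphabetical/numeric order); mark gray on enter, black on exit:
5 gray
  2 gray
    3 gray
      13 gray
        13→5: 5 is gray → back edge
First back edge: 13 → 5.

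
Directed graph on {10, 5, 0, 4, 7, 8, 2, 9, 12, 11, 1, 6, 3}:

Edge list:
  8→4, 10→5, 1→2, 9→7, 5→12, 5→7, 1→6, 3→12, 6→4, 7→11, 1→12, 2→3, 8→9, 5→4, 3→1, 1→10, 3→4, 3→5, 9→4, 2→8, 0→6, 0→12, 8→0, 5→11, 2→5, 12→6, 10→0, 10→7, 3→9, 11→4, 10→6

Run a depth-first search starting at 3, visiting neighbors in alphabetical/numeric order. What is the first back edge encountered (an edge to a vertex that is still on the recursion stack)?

DFS from 3 (visiting neighbors in alphabetical/numeric order); mark gray on enter, black on exit:
3 gray
  1 gray
    2 gray
      2→3: 3 is gray → back edge
First back edge: 2 → 3.

2->3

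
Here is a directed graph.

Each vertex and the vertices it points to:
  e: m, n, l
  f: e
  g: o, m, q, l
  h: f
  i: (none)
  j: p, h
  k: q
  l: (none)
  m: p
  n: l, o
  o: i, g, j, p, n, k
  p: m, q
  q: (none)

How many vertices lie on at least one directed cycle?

9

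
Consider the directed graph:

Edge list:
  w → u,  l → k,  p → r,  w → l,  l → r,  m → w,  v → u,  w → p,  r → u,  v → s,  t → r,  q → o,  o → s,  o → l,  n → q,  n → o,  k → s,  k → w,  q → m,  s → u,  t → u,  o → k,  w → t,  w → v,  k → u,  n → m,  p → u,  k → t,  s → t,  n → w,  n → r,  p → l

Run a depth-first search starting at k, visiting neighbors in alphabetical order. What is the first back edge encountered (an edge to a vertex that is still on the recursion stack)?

l→k

DFS from k (visiting neighbors in alphabetical order); mark gray on enter, black on exit:
k gray
  s gray
    t gray
      r gray
        u gray
        u black
      r black
      t→u: u black — skip
    t black
    s→u: u black — skip
  s black
  k→t: t black — skip
  k→u: u black — skip
  w gray
    l gray
      l→k: k is gray → back edge
First back edge: l → k.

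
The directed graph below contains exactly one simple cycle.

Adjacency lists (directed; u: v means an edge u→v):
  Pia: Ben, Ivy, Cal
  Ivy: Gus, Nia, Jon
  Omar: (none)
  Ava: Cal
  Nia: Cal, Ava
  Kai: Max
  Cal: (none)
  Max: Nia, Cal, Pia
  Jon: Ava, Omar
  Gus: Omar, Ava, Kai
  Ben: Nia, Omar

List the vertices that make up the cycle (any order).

DFS with gray/black marking from Pia:
Pia gray
  Ben gray
    Nia gray
      Cal gray
      Cal black
      Ava gray
        Ava→Cal: Cal black — skip
      Ava black
    Nia black
    Omar gray
    Omar black
  Ben black
  Ivy gray
    Gus gray
      Gus→Omar: Omar black — skip
      Gus→Ava: Ava black — skip
      Kai gray
        Max gray
          Max→Nia: Nia black — skip
          Max→Cal: Cal black — skip
          Max→Pia: Pia is gray → back edge
Back edge closes the cycle Pia → Ivy → Gus → Kai → Max → Pia; its vertices are {Gus, Ivy, Kai, Max, Pia}.

Gus, Ivy, Kai, Max, Pia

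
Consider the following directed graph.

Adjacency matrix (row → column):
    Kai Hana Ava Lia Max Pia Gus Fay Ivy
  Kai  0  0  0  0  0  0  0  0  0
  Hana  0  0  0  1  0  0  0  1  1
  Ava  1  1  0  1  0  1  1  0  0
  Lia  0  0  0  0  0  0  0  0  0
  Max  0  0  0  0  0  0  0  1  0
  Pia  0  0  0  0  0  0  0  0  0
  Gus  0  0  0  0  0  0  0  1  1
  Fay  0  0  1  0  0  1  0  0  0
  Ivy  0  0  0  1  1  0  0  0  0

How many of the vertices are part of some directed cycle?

6

A vertex is on a directed cycle iff it belongs to a strongly connected component of size ≥ 2 (or has a self-loop).
The vertices on cycles are {Ava, Fay, Gus, Ivy, Max, Hana} — 6 in total.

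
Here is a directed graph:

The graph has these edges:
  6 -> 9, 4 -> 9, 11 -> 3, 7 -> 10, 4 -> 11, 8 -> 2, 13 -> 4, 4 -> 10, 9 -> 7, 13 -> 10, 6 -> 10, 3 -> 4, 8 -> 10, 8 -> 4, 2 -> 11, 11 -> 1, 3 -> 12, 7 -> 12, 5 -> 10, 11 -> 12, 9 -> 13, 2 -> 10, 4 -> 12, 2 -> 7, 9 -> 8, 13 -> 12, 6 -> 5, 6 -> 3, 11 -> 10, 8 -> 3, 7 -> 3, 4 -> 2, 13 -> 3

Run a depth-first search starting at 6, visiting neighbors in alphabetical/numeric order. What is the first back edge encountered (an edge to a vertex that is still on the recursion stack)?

7→3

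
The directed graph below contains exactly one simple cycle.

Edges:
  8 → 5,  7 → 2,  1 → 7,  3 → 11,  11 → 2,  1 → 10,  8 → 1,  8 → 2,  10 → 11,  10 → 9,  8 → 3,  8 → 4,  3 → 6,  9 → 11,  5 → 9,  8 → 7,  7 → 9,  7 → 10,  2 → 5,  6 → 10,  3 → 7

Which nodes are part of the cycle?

2, 5, 9, 11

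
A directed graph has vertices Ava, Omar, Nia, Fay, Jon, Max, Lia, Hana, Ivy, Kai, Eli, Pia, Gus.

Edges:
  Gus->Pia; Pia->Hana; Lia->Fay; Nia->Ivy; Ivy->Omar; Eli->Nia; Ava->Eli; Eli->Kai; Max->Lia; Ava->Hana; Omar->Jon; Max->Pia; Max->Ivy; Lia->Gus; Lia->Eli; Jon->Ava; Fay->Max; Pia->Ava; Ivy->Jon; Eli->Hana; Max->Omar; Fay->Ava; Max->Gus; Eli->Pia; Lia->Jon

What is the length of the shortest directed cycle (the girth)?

For each vertex v, BFS finds the shortest path from v back to v.
The shortest such closed walk is Lia → Fay → Max → Lia, length 3.

3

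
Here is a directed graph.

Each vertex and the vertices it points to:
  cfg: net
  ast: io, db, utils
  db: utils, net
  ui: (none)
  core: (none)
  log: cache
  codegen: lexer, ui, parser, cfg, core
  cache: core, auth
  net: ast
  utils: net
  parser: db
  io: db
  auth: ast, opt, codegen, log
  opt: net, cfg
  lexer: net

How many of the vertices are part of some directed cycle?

8

A vertex is on a directed cycle iff it belongs to a strongly connected component of size ≥ 2 (or has a self-loop).
The vertices on cycles are {db, io, ast, log, net, auth, cache, utils} — 8 in total.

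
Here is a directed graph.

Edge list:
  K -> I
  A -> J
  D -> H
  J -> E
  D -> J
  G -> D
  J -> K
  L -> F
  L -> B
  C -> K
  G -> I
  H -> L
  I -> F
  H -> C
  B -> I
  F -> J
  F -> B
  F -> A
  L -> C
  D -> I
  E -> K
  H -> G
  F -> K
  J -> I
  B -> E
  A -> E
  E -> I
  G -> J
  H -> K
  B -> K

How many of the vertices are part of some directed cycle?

A vertex is on a directed cycle iff it belongs to a strongly connected component of size ≥ 2 (or has a self-loop).
The vertices on cycles are {A, B, D, E, F, G, H, I, J, K} — 10 in total.

10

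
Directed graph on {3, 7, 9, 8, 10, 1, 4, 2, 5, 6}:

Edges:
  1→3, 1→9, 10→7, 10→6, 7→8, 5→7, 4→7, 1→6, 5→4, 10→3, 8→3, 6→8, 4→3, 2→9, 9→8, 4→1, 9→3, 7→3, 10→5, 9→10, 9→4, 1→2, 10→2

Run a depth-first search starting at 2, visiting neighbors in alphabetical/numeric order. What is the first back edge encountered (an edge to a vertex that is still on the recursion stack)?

1->2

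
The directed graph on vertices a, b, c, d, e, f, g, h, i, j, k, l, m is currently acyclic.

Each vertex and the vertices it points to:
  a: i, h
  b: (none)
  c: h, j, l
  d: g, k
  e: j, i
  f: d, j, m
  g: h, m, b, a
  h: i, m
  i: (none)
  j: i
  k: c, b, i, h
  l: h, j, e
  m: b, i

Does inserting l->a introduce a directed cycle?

No

Adding l→a creates a cycle iff a can already reach l.
Explore from a: no path reaches l. The graph stays acyclic.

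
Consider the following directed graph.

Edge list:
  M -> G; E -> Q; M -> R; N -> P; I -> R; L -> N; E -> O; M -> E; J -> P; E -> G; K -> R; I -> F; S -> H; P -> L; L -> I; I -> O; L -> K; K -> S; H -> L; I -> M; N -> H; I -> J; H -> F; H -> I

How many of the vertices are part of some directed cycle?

8

A vertex is on a directed cycle iff it belongs to a strongly connected component of size ≥ 2 (or has a self-loop).
The vertices on cycles are {H, I, J, K, L, N, P, S} — 8 in total.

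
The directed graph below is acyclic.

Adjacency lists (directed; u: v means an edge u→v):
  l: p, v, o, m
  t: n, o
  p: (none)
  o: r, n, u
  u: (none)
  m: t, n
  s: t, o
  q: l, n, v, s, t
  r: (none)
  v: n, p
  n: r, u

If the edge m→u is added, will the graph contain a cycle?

No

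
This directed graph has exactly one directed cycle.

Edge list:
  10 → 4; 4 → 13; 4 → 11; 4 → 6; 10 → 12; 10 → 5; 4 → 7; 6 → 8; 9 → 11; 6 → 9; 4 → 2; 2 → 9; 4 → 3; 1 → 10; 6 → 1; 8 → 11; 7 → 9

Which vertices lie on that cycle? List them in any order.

1, 4, 6, 10

DFS with gray/black marking from 4:
4 gray
  2 gray
    9 gray
      11 gray
      11 black
    9 black
  2 black
  13 gray
  13 black
  4→11: 11 black — skip
  6 gray
    6→9: 9 black — skip
    1 gray
      10 gray
        5 gray
        5 black
        10→4: 4 is gray → back edge
Back edge closes the cycle 4 → 6 → 1 → 10 → 4; its vertices are {1, 4, 6, 10}.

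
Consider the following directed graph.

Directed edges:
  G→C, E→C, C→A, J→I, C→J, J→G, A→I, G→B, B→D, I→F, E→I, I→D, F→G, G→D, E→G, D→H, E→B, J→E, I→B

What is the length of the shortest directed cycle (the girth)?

For each vertex v, BFS finds the shortest path from v back to v.
The shortest such closed walk is J → G → C → J, length 3.

3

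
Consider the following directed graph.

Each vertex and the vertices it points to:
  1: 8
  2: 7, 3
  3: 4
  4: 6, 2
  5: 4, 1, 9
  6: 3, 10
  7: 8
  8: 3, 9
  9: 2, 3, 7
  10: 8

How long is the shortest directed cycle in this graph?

3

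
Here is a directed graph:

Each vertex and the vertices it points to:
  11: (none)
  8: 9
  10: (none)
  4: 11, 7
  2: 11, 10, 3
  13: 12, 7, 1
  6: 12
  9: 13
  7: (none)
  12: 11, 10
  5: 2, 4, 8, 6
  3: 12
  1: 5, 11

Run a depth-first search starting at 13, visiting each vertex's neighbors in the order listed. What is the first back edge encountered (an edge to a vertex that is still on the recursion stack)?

DFS from 13 (visiting each vertex's neighbors in the order listed); mark gray on enter, black on exit:
13 gray
  12 gray
    11 gray
    11 black
    10 gray
    10 black
  12 black
  7 gray
  7 black
  1 gray
    5 gray
      2 gray
        2→11: 11 black — skip
        2→10: 10 black — skip
        3 gray
          3→12: 12 black — skip
        3 black
      2 black
      4 gray
        4→11: 11 black — skip
        4→7: 7 black — skip
      4 black
      8 gray
        9 gray
          9→13: 13 is gray → back edge
First back edge: 9 → 13.

9→13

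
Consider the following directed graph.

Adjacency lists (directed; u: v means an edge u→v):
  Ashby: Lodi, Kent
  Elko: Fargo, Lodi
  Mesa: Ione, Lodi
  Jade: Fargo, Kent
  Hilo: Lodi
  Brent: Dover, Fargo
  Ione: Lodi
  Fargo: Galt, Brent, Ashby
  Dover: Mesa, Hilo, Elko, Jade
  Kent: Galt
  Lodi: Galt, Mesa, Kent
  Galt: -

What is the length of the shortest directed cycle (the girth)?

2

For each vertex v, BFS finds the shortest path from v back to v.
The shortest such closed walk is Fargo → Brent → Fargo, length 2.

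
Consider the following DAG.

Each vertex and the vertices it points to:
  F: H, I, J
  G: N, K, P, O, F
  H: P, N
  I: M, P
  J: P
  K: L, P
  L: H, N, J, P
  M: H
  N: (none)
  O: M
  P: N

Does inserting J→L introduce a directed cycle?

Yes

Adding J→L creates a cycle iff L can already reach J.
Path from L: L → J.
So L → … → J → L is a cycle.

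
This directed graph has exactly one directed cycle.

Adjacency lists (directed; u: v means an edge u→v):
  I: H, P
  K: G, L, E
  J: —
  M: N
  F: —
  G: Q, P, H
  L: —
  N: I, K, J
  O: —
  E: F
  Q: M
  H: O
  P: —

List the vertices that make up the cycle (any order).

G, K, M, N, Q

DFS with gray/black marking from N:
N gray
  I gray
    H gray
      O gray
      O black
    H black
    P gray
    P black
  I black
  K gray
    G gray
      Q gray
        M gray
          M→N: N is gray → back edge
Back edge closes the cycle N → K → G → Q → M → N; its vertices are {G, K, M, N, Q}.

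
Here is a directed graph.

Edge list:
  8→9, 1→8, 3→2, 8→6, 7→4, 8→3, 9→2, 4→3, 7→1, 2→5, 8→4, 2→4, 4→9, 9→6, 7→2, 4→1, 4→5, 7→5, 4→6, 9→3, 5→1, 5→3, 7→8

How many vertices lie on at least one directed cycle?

A vertex is on a directed cycle iff it belongs to a strongly connected component of size ≥ 2 (or has a self-loop).
The vertices on cycles are {1, 2, 3, 4, 5, 8, 9} — 7 in total.

7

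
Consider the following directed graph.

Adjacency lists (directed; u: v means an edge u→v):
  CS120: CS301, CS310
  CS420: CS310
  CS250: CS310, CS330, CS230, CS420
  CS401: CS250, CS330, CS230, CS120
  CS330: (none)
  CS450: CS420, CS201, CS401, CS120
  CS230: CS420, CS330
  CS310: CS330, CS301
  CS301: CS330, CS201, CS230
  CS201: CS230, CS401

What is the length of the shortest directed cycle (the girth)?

For each vertex v, BFS finds the shortest path from v back to v.
The shortest such closed walk is CS201 → CS401 → CS120 → CS301 → CS201, length 4.

4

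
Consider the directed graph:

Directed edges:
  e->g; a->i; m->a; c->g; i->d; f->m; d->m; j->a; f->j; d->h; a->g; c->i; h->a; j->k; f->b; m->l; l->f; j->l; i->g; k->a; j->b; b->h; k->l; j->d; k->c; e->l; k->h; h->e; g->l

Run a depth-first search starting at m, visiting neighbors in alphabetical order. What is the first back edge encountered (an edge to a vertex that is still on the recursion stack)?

h->a

DFS from m (visiting neighbors in alphabetical order); mark gray on enter, black on exit:
m gray
  a gray
    g gray
      l gray
        f gray
          b gray
            h gray
              h→a: a is gray → back edge
First back edge: h → a.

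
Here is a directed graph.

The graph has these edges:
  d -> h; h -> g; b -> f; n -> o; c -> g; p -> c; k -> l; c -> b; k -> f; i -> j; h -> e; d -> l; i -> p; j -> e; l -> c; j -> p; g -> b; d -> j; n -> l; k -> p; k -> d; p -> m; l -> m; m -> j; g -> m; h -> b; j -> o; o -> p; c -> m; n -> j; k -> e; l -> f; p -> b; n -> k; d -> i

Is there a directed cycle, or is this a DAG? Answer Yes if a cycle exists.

Yes

DFS with white/gray/black marking, starting from m:
m gray
  j gray
    o gray
      p gray
        p→m: m is gray → back edge
Back edge found, so a cycle exists: m → j → o → p → m.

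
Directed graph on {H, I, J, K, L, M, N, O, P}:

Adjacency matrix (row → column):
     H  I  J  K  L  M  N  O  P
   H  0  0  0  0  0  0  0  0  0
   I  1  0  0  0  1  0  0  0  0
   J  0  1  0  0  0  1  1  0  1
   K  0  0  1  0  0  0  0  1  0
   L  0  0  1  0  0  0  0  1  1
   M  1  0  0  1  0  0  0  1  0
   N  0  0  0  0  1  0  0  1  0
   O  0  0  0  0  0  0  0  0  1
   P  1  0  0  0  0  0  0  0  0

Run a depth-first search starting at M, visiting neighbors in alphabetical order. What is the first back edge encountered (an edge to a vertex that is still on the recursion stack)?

DFS from M (visiting neighbors in alphabetical order); mark gray on enter, black on exit:
M gray
  H gray
  H black
  K gray
    J gray
      I gray
        I→H: H black — skip
        L gray
          L→J: J is gray → back edge
First back edge: L → J.

L→J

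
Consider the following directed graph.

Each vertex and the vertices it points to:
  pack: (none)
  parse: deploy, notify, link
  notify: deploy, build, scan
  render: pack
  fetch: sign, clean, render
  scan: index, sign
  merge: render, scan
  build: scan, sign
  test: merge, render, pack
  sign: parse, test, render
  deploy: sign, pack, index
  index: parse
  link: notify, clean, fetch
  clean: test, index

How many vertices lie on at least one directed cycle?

12

A vertex is on a directed cycle iff it belongs to a strongly connected component of size ≥ 2 (or has a self-loop).
The vertices on cycles are {link, scan, sign, test, build, clean, fetch, index, merge, parse, deploy, notify} — 12 in total.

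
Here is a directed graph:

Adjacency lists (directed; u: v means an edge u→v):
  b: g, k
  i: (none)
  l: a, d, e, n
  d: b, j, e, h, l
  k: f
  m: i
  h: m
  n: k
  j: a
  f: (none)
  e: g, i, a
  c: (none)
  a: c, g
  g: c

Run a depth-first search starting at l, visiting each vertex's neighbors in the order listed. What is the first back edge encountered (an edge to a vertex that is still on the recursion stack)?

d→l

DFS from l (visiting each vertex's neighbors in the order listed); mark gray on enter, black on exit:
l gray
  a gray
    c gray
    c black
    g gray
      g→c: c black — skip
    g black
  a black
  d gray
    b gray
      b→g: g black — skip
      k gray
        f gray
        f black
      k black
    b black
    j gray
      j→a: a black — skip
    j black
    e gray
      e→g: g black — skip
      i gray
      i black
      e→a: a black — skip
    e black
    h gray
      m gray
        m→i: i black — skip
      m black
    h black
    d→l: l is gray → back edge
First back edge: d → l.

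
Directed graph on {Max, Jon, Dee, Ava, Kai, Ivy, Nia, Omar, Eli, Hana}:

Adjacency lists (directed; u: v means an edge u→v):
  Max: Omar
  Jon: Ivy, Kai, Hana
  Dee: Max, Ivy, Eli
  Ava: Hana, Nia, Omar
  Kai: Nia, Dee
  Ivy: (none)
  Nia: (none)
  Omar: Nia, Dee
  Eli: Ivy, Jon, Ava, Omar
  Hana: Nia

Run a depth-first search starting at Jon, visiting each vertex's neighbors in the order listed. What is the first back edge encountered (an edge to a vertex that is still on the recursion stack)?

Omar->Dee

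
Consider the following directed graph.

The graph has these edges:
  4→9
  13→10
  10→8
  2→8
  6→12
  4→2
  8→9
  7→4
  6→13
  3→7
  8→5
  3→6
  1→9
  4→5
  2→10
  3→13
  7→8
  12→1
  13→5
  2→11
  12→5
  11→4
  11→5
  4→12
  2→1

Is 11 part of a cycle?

Yes

11 is on a cycle iff 11 can reach itself via ≥1 edge.
11 → 4 → 2 → 11 — yes.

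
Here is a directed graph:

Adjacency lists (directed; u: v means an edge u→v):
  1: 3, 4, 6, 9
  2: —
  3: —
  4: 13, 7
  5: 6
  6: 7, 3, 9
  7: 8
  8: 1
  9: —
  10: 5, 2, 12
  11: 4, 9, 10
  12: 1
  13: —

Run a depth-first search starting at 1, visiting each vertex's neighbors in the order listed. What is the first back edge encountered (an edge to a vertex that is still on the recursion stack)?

DFS from 1 (visiting each vertex's neighbors in the order listed); mark gray on enter, black on exit:
1 gray
  3 gray
  3 black
  4 gray
    13 gray
    13 black
    7 gray
      8 gray
        8→1: 1 is gray → back edge
First back edge: 8 → 1.

8→1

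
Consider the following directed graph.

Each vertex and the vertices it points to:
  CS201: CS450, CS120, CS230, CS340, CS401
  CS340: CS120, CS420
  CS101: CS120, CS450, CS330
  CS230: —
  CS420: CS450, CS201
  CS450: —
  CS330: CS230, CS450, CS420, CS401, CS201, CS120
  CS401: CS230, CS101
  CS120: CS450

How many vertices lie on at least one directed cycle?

6

A vertex is on a directed cycle iff it belongs to a strongly connected component of size ≥ 2 (or has a self-loop).
The vertices on cycles are {CS101, CS201, CS330, CS340, CS401, CS420} — 6 in total.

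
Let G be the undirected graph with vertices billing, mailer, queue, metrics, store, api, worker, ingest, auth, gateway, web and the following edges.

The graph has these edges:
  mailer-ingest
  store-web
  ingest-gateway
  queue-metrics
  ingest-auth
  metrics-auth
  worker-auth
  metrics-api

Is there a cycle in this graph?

No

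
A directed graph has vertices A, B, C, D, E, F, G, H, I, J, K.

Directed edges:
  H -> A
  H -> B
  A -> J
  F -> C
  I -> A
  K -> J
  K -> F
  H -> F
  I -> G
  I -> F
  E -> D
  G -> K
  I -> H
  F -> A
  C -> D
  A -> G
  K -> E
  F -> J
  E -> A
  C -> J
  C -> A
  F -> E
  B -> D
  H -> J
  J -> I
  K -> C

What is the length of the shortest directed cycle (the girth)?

3

For each vertex v, BFS finds the shortest path from v back to v.
The shortest such closed walk is I → F → J → I, length 3.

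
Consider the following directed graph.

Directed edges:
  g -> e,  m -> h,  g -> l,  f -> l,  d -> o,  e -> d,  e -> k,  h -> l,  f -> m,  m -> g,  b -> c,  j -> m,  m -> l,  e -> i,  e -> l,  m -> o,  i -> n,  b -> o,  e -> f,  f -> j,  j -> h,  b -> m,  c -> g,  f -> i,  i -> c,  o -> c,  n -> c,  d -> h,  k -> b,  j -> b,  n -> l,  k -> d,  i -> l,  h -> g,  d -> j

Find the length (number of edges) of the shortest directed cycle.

4

For each vertex v, BFS finds the shortest path from v back to v.
The shortest such closed walk is e → f → m → g → e, length 4.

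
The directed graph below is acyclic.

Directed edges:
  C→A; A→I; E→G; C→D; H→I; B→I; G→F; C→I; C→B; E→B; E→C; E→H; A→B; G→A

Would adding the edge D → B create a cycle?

No

Adding D→B creates a cycle iff B can already reach D.
Explore from B: no path reaches D. The graph stays acyclic.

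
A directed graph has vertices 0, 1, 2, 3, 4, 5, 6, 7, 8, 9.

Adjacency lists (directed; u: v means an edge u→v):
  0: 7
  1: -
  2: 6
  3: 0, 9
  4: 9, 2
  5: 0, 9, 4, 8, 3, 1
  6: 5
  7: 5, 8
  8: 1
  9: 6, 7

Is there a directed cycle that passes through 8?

No

8 lies on a cycle iff there is a path from 8 back to itself.
Exploring from 8, it never reaches itself; equivalently, its strongly connected component is a singleton.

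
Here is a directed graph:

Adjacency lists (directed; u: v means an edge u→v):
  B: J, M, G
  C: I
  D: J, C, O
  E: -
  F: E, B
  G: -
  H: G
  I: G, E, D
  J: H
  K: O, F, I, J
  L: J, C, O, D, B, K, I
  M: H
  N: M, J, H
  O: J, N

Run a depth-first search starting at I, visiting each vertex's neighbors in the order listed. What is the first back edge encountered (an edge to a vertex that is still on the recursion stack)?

DFS from I (visiting each vertex's neighbors in the order listed); mark gray on enter, black on exit:
I gray
  G gray
  G black
  E gray
  E black
  D gray
    J gray
      H gray
        H→G: G black — skip
      H black
    J black
    C gray
      C→I: I is gray → back edge
First back edge: C → I.

C->I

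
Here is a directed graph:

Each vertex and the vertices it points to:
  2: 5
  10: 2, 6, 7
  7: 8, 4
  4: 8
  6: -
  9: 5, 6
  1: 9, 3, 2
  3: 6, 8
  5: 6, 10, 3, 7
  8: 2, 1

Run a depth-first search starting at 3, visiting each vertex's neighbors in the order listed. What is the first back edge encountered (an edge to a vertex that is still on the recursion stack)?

10→2

DFS from 3 (visiting each vertex's neighbors in the order listed); mark gray on enter, black on exit:
3 gray
  6 gray
  6 black
  8 gray
    2 gray
      5 gray
        5→6: 6 black — skip
        10 gray
          10→2: 2 is gray → back edge
First back edge: 10 → 2.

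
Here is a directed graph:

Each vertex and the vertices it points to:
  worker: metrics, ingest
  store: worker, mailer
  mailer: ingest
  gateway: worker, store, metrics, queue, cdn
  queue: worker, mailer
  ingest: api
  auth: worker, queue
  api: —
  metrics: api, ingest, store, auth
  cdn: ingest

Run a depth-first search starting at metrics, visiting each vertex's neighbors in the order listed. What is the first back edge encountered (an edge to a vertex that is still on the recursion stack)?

DFS from metrics (visiting each vertex's neighbors in the order listed); mark gray on enter, black on exit:
metrics gray
  api gray
  api black
  ingest gray
    ingest→api: api black — skip
  ingest black
  store gray
    worker gray
      worker→metrics: metrics is gray → back edge
First back edge: worker → metrics.

worker→metrics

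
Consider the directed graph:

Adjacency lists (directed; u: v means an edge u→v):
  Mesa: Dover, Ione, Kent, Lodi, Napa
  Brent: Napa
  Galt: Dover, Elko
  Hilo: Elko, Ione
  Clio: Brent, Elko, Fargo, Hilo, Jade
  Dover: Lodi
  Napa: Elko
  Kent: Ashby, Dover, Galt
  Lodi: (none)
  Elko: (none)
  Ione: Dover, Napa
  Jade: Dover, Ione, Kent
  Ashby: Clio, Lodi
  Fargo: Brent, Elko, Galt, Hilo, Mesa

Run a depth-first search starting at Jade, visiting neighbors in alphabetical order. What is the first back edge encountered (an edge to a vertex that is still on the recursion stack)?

Mesa->Kent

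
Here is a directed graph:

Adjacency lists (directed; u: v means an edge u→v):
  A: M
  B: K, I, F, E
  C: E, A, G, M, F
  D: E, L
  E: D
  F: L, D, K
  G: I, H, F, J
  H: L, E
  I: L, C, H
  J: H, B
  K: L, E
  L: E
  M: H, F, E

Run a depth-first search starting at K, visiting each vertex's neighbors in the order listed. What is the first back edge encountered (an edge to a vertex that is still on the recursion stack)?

D->E

DFS from K (visiting each vertex's neighbors in the order listed); mark gray on enter, black on exit:
K gray
  L gray
    E gray
      D gray
        D→E: E is gray → back edge
First back edge: D → E.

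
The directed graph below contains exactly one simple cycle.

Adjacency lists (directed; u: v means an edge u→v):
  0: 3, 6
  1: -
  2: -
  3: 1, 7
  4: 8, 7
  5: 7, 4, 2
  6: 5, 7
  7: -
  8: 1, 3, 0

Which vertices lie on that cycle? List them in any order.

0, 4, 5, 6, 8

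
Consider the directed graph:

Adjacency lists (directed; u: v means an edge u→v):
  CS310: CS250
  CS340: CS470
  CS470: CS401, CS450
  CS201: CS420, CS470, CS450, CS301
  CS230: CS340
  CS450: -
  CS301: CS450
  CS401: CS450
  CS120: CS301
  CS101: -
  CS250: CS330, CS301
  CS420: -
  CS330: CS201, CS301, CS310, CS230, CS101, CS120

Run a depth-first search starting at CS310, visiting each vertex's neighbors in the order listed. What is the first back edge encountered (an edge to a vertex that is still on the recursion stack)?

DFS from CS310 (visiting each vertex's neighbors in the order listed); mark gray on enter, black on exit:
CS310 gray
  CS250 gray
    CS330 gray
      CS201 gray
        CS420 gray
        CS420 black
        CS470 gray
          CS401 gray
            CS450 gray
            CS450 black
          CS401 black
          CS470→CS450: CS450 black — skip
        CS470 black
        CS201→CS450: CS450 black — skip
        CS301 gray
          CS301→CS450: CS450 black — skip
        CS301 black
      CS201 black
      CS330→CS301: CS301 black — skip
      CS330→CS310: CS310 is gray → back edge
First back edge: CS330 → CS310.

CS330→CS310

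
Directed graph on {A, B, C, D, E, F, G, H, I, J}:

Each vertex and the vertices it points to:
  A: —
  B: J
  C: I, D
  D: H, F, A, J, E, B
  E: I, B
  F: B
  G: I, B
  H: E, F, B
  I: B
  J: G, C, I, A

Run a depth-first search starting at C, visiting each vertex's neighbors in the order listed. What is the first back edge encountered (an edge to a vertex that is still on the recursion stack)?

G→I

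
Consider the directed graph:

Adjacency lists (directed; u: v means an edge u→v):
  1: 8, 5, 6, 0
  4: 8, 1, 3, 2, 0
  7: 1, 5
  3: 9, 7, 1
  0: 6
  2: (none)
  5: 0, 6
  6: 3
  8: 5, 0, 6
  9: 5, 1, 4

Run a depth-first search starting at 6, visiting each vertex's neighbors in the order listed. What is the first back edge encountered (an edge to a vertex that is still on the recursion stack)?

0->6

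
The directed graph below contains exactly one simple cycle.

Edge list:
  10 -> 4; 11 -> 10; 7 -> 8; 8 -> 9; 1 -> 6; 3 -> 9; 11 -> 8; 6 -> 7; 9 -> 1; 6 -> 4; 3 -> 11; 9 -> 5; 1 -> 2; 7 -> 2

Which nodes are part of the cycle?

DFS with gray/black marking from 9:
9 gray
  5 gray
  5 black
  1 gray
    6 gray
      4 gray
      4 black
      7 gray
        2 gray
        2 black
        8 gray
          8→9: 9 is gray → back edge
Back edge closes the cycle 9 → 1 → 6 → 7 → 8 → 9; its vertices are {1, 6, 7, 8, 9}.

1, 6, 7, 8, 9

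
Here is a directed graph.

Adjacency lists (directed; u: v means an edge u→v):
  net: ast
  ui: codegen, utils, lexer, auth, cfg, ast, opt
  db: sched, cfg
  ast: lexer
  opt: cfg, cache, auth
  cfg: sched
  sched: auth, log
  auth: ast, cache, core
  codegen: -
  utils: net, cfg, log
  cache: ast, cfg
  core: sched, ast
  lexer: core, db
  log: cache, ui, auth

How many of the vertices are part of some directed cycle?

13

A vertex is on a directed cycle iff it belongs to a strongly connected component of size ≥ 2 (or has a self-loop).
The vertices on cycles are {db, ui, ast, cfg, log, net, opt, auth, core, cache, lexer, sched, utils} — 13 in total.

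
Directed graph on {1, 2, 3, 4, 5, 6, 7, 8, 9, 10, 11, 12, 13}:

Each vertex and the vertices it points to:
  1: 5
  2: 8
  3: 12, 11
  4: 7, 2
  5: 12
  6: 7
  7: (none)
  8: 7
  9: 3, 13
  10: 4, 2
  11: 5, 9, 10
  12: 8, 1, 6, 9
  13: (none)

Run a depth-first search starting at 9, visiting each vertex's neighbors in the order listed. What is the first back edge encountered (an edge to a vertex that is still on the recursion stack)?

DFS from 9 (visiting each vertex's neighbors in the order listed); mark gray on enter, black on exit:
9 gray
  3 gray
    12 gray
      8 gray
        7 gray
        7 black
      8 black
      1 gray
        5 gray
          5→12: 12 is gray → back edge
First back edge: 5 → 12.

5->12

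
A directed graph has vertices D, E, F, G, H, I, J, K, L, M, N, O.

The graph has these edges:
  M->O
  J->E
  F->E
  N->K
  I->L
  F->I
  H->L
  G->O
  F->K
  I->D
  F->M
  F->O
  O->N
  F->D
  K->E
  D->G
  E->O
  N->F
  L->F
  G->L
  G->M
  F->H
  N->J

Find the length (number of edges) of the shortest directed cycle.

3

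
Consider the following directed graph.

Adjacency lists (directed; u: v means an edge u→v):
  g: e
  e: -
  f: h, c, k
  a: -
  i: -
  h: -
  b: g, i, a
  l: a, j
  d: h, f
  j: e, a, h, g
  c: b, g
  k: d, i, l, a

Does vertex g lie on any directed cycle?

No

g lies on a cycle iff there is a path from g back to itself.
Exploring from g, it never reaches itself; equivalently, its strongly connected component is a singleton.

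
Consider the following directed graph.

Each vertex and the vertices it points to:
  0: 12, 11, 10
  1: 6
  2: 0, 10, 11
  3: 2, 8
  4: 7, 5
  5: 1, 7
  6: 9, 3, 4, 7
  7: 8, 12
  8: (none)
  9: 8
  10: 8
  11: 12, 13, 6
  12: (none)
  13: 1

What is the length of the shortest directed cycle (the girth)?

4

For each vertex v, BFS finds the shortest path from v back to v.
The shortest such closed walk is 11 → 6 → 3 → 2 → 11, length 4.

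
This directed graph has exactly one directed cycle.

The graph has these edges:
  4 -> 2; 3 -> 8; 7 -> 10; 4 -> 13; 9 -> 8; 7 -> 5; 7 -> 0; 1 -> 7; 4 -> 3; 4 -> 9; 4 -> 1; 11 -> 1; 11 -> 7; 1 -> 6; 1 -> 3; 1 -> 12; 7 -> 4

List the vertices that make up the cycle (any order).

1, 4, 7

DFS with gray/black marking from 7:
7 gray
  5 gray
  5 black
  0 gray
  0 black
  4 gray
    1 gray
      1→7: 7 is gray → back edge
Back edge closes the cycle 7 → 4 → 1 → 7; its vertices are {1, 4, 7}.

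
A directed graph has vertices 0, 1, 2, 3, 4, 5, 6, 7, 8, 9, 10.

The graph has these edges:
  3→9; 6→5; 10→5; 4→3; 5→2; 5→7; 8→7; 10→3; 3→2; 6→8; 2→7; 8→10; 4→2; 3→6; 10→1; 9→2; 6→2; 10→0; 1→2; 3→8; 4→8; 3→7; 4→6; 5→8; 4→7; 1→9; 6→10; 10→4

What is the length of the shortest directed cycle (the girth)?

For each vertex v, BFS finds the shortest path from v back to v.
The shortest such closed walk is 10 → 4 → 6 → 10, length 3.

3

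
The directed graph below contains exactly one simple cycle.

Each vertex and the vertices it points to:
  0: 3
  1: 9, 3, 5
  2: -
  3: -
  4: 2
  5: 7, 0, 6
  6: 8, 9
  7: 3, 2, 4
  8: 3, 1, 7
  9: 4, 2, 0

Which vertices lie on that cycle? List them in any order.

1, 5, 6, 8

DFS with gray/black marking from 6:
6 gray
  8 gray
    3 gray
    3 black
    1 gray
      9 gray
        4 gray
          2 gray
          2 black
        4 black
        9→2: 2 black — skip
        0 gray
          0→3: 3 black — skip
        0 black
      9 black
      1→3: 3 black — skip
      5 gray
        7 gray
          7→3: 3 black — skip
          7→2: 2 black — skip
          7→4: 4 black — skip
        7 black
        5→0: 0 black — skip
        5→6: 6 is gray → back edge
Back edge closes the cycle 6 → 8 → 1 → 5 → 6; its vertices are {1, 5, 6, 8}.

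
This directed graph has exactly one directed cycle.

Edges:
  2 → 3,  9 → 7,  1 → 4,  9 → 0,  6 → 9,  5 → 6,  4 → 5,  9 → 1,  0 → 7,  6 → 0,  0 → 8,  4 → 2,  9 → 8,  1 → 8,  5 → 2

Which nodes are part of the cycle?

DFS with gray/black marking from 4:
4 gray
  2 gray
    3 gray
    3 black
  2 black
  5 gray
    5→2: 2 black — skip
    6 gray
      0 gray
        8 gray
        8 black
        7 gray
        7 black
      0 black
      9 gray
        9→8: 8 black — skip
        9→7: 7 black — skip
        9→0: 0 black — skip
        1 gray
          1→8: 8 black — skip
          1→4: 4 is gray → back edge
Back edge closes the cycle 4 → 5 → 6 → 9 → 1 → 4; its vertices are {1, 4, 5, 6, 9}.

1, 4, 5, 6, 9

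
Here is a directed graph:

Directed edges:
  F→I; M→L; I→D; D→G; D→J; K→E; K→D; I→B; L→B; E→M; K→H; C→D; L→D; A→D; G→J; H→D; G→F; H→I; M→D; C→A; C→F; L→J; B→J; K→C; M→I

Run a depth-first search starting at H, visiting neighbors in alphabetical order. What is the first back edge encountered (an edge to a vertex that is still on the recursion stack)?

I→D

DFS from H (visiting neighbors in alphabetical order); mark gray on enter, black on exit:
H gray
  D gray
    G gray
      F gray
        I gray
          B gray
            J gray
            J black
          B black
          I→D: D is gray → back edge
First back edge: I → D.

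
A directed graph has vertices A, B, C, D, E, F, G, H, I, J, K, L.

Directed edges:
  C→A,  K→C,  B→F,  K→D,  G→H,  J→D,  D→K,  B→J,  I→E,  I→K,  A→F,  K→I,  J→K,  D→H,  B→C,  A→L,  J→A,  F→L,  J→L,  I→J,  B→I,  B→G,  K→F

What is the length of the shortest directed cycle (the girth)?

2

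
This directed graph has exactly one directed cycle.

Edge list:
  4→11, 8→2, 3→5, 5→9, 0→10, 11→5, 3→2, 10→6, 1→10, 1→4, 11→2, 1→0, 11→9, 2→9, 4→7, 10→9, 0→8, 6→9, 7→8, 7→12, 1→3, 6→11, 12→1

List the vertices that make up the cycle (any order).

DFS with gray/black marking from 1:
1 gray
  4 gray
    11 gray
      9 gray
      9 black
      5 gray
        5→9: 9 black — skip
      5 black
      2 gray
        2→9: 9 black — skip
      2 black
    11 black
    7 gray
      12 gray
        12→1: 1 is gray → back edge
Back edge closes the cycle 1 → 4 → 7 → 12 → 1; its vertices are {1, 4, 7, 12}.

1, 4, 7, 12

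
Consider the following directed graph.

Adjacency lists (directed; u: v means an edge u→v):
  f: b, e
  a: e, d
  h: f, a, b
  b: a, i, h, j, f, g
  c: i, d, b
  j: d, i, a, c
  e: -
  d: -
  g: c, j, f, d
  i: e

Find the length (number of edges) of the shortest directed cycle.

2

For each vertex v, BFS finds the shortest path from v back to v.
The shortest such closed walk is b → h → b, length 2.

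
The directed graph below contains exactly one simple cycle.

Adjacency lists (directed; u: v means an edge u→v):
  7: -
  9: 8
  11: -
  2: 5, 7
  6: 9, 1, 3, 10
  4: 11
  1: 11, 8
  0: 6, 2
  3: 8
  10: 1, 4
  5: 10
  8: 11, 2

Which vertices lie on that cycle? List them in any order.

1, 2, 5, 8, 10

DFS with gray/black marking from 2:
2 gray
  5 gray
    10 gray
      1 gray
        11 gray
        11 black
        8 gray
          8→11: 11 black — skip
          8→2: 2 is gray → back edge
Back edge closes the cycle 2 → 5 → 10 → 1 → 8 → 2; its vertices are {1, 2, 5, 8, 10}.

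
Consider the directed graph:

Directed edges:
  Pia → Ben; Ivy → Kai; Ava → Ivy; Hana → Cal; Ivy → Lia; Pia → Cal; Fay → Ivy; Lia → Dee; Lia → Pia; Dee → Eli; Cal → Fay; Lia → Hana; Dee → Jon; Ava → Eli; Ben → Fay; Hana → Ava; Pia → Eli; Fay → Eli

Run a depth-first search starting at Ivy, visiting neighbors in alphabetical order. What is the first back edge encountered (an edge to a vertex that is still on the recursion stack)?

DFS from Ivy (visiting neighbors in alphabetical order); mark gray on enter, black on exit:
Ivy gray
  Kai gray
  Kai black
  Lia gray
    Dee gray
      Eli gray
      Eli black
      Jon gray
      Jon black
    Dee black
    Hana gray
      Ava gray
        Ava→Eli: Eli black — skip
        Ava→Ivy: Ivy is gray → back edge
First back edge: Ava → Ivy.

Ava→Ivy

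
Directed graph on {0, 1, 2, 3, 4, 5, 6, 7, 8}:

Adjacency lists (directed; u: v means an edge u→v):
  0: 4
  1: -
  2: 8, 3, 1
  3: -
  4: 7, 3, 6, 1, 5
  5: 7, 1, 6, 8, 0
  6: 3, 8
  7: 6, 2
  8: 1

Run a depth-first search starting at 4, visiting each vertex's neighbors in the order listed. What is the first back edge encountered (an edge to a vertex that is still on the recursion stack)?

0->4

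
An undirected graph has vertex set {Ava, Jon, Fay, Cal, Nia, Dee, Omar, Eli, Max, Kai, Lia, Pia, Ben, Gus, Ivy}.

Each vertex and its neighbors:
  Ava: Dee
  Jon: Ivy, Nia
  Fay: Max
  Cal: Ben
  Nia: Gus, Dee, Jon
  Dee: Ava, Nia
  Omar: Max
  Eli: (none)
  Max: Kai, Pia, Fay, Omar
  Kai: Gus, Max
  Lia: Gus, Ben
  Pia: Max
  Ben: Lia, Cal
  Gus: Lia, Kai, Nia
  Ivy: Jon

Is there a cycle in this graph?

No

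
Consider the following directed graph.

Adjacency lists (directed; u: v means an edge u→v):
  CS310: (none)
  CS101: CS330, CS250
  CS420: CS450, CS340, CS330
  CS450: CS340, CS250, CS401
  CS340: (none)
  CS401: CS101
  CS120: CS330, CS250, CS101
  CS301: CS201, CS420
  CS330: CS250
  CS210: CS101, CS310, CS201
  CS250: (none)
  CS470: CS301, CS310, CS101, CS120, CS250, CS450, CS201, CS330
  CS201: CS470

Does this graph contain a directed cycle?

Yes

DFS with white/gray/black marking, starting from CS340:
CS340 gray
CS340 black
CS310 gray
CS310 black
CS101 gray
  CS330 gray
    CS250 gray
    CS250 black
  CS330 black
  CS101→CS250: CS250 black — skip
CS101 black
CS420 gray
  CS450 gray
    CS450→CS340: CS340 black — skip
    CS450→CS250: CS250 black — skip
    CS401 gray
      CS401→CS101: CS101 black — skip
    CS401 black
  CS450 black
  CS420→CS340: CS340 black — skip
  CS420→CS330: CS330 black — skip
CS420 black
CS120 gray
  CS120→CS330: CS330 black — skip
  CS120→CS250: CS250 black — skip
  CS120→CS101: CS101 black — skip
CS120 black
CS301 gray
  CS201 gray
    CS470 gray
      CS470→CS301: CS301 is gray → back edge
Back edge found, so a cycle exists: CS301 → CS201 → CS470 → CS301.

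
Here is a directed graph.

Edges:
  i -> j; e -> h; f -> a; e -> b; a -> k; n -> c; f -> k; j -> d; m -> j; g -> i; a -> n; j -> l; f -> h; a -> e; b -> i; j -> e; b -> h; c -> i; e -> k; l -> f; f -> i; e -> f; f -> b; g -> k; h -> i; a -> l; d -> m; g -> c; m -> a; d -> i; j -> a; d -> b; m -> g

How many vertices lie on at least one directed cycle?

A vertex is on a directed cycle iff it belongs to a strongly connected component of size ≥ 2 (or has a self-loop).
The vertices on cycles are {a, b, c, d, e, f, g, h, i, j, l, m, n} — 13 in total.

13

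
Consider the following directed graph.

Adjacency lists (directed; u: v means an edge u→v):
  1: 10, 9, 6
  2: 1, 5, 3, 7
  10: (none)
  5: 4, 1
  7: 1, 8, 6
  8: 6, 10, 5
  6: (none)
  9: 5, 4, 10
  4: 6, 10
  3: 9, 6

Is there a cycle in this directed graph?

DFS with white/gray/black marking, starting from 4:
4 gray
  6 gray
  6 black
  10 gray
  10 black
4 black
1 gray
  1→10: 10 black — skip
  9 gray
    5 gray
      5→4: 4 black — skip
      5→1: 1 is gray → back edge
Back edge found, so a cycle exists: 1 → 9 → 5 → 1.

Yes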